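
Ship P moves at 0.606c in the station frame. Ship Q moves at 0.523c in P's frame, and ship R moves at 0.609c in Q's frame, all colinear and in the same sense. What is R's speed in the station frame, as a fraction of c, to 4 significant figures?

Compose boost 2: (0.523 + 0.606)/(1 + 0.523×0.606) = 1.129/1.31694 = 0.857292
Compose boost 3: (0.609 + 0.857292)/(1 + 0.609×0.857292) = 1.46629/1.52209 = 0.9633

u ≈ 0.9633c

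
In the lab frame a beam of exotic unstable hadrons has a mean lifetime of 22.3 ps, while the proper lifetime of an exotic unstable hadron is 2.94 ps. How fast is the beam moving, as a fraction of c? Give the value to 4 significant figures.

γ = Δt/τ₀ = 22.3/2.94 = 7.58503
β = √(1 − 1/γ²) = √(1 − 1/7.58503²) = 0.9913

β ≈ 0.9913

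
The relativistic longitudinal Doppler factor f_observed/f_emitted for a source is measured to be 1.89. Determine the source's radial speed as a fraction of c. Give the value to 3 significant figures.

f_obs/f_src = √((1+β)/(1−β)) = 1.89  ⇒  (1+β)/(1−β) = 3.5721
β = |1 − D²|/(1 + D²) = |1 − 3.5721|/(1 + 3.5721) = 0.563

β ≈ 0.563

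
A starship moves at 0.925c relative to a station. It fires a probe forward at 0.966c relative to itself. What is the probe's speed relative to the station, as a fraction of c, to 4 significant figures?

Relativistic velocity addition: u = (u' + v)/(1 + u'v/c²)
= (0.966 + 0.925)/(1 + 0.966×0.925) = 1.891/1.89355 = 0.9987

u ≈ 0.9987c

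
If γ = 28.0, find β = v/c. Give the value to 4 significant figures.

β = √(1 − 1/γ²) = √(1 − 1/28.0²) = √(0.998724) = 0.9994

β ≈ 0.9994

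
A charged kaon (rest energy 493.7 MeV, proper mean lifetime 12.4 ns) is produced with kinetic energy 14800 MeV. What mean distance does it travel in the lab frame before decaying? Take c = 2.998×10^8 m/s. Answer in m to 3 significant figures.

d ≈ 115 m

γ = 1 + K/(m₀c²) = 1 + 14800/493.7 = 30.978
β = √(1 − 1/γ²) = 0.99948
Dilated lifetime: γτ₀ = 30.978 × 12.4 ns = 384.12 ns
d = βc·γτ₀ = 0.99948 × (2.998×10^8 m/s) × 3.8412×10^-7 s = 115 m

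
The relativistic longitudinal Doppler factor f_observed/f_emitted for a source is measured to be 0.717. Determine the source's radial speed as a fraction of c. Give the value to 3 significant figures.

β ≈ 0.321

f_obs/f_src = √((1−β)/(1+β)) = 0.717  ⇒  (1−β)/(1+β) = 0.51409
β = |1 − D²|/(1 + D²) = |1 − 0.51409|/(1 + 0.51409) = 0.321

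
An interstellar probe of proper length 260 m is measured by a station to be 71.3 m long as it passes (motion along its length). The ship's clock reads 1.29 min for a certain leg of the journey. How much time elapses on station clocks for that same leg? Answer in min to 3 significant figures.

Δt ≈ 4.70 min

Length contraction ⇒ γ = L₀/L = 260/71.3 = 3.6466
Time dilation: Δt = γτ₀ = 3.6466 × 1.29 min = 4.70 min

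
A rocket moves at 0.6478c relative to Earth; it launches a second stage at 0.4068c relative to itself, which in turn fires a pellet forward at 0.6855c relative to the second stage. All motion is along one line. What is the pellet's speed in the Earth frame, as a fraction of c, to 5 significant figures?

Compose boost 2: (0.4068 + 0.6478)/(1 + 0.4068×0.6478) = 1.0546/1.263525 = 0.8346491
Compose boost 3: (0.6855 + 0.8346491)/(1 + 0.6855×0.8346491) = 1.520149/1.572152 = 0.96692

u ≈ 0.96692c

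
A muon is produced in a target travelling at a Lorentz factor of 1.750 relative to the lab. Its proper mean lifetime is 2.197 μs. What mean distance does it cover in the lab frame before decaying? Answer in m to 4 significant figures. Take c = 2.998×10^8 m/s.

β = √(1 − 1/γ²) = √(1 − 1/1.750²) = 0.820652
Dilated lifetime: Δt = γτ₀ = 1.750 × 2.197 μs = 3.84475 μs
d = vΔt = 0.820652c × 3.84475 μs = 2.46031×10^8 m/s × 3.84475×10^-6 s = 945.9 m

d ≈ 945.9 m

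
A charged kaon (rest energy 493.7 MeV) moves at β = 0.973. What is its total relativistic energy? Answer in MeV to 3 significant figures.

E ≈ 2140 MeV

γ = 1/√(1 − 0.973²) = 4.3327
E = γm₀c² = 4.3327 × 493.7 MeV = 2140 MeV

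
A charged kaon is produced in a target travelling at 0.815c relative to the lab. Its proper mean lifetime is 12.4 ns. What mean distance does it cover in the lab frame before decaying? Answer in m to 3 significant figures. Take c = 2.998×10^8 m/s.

d ≈ 5.23 m

γ = 1/√(1 − 0.815²) = 1.7257
Dilated lifetime: Δt = γτ₀ = 1.7257 × 12.4 ns = 21.399 ns
d = vΔt = 0.815c × 21.399 ns = 2.4434×10^8 m/s × 2.1399×10^-8 s = 5.23 m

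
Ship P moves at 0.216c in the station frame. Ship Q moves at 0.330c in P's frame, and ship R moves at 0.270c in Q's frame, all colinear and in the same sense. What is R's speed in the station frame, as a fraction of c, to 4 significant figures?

u ≈ 0.6854c

Compose boost 2: (0.330 + 0.216)/(1 + 0.330×0.216) = 0.5460/1.07128 = 0.509671
Compose boost 3: (0.270 + 0.509671)/(1 + 0.270×0.509671) = 0.779671/1.13761 = 0.6854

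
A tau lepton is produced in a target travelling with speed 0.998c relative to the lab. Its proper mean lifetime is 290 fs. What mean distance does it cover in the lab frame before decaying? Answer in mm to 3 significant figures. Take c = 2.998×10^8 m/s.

γ = 1/√(1 − 0.998²) = 15.819
Dilated lifetime: Δt = γτ₀ = 15.819 × 290 fs = 4587.6 fs
d = vΔt = 0.998c × 4587.6 fs = 2.9920×10^8 m/s × 4.5876×10^-12 s = 1.37 mm

d ≈ 1.37 mm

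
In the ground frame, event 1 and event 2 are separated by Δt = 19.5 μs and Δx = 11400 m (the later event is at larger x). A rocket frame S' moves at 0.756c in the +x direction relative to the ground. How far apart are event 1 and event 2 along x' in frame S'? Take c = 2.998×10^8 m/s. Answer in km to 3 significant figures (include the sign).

Δx' ≈ 10.7 km

γ = 1/√(1 − 0.756²) = 1.5277
Δx' = γ(Δx − vΔt) = 1.5277 × (11400 m − 0.756×(2.998×10^8 m/s)×19.5×10^-6 s)
= 1.5277 × (6980.3 m) = 10.7 km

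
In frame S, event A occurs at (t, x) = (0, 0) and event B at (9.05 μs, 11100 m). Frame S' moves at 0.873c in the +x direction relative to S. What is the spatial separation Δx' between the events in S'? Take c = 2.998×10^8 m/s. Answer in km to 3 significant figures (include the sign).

γ = 1/√(1 − 0.873²) = 2.0504
Δx' = γ(Δx − vΔt) = 2.0504 × (11100 m − 0.873×(2.998×10^8 m/s)×9.05×10^-6 s)
= 2.0504 × (8731.4 m) = 17.9 km

Δx' ≈ 17.9 km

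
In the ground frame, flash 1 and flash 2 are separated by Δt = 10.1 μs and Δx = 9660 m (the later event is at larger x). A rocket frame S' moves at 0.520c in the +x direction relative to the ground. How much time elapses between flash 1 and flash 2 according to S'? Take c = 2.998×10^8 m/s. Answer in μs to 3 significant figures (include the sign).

Δt' ≈ -7.79 μs

γ = 1/√(1 − 0.520²) = 1.1707
Δt' = γ(Δt − vΔx/c²) = 1.1707 × (10.1 μs − 0.520×9660 m / (2.998×10^8 m/s))
= 1.1707 × (-6.6552 μs) = -7.79 μs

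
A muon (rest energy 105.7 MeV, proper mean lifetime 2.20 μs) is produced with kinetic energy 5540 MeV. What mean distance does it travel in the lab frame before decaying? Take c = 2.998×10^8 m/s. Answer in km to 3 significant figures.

d ≈ 35.2 km

γ = 1 + K/(m₀c²) = 1 + 5540/105.7 = 53.412
β = √(1 − 1/γ²) = 0.99982
Dilated lifetime: γτ₀ = 53.412 × 2.20 μs = 117.51 μs
d = βc·γτ₀ = 0.99982 × (2.998×10^8 m/s) × 0.00011751 s = 35.2 km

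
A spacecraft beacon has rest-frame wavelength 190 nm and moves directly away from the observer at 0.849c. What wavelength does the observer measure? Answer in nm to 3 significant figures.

λ_obs ≈ 665 nm

Relativistic Doppler: λ_obs = λ_src √((1+β)/(1−β))
= 190 × √(1.8490/0.15100) = 190 × 3.4993 = 665 nm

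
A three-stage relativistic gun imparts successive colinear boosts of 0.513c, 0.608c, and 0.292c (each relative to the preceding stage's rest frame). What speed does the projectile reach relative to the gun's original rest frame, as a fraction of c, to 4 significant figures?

Compose boost 2: (0.608 + 0.513)/(1 + 0.608×0.513) = 1.121/1.31190 = 0.854483
Compose boost 3: (0.292 + 0.854483)/(1 + 0.292×0.854483) = 1.14648/1.24951 = 0.9175

u ≈ 0.9175c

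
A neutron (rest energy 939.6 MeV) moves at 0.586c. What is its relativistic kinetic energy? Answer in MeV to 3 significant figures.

K ≈ 220 MeV

γ = 1/√(1 − 0.586²) = 1.2341
K = (γ − 1)m₀c² = (1.2341 − 1) × 939.6 MeV = 0.23409 × 939.6 MeV = 220 MeV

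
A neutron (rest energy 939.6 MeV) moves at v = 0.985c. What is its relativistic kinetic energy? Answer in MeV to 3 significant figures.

K ≈ 4510 MeV

γ = 1/√(1 − 0.985²) = 5.7953
K = (γ − 1)m₀c² = (5.7953 − 1) × 939.6 MeV = 4.7953 × 939.6 MeV = 4510 MeV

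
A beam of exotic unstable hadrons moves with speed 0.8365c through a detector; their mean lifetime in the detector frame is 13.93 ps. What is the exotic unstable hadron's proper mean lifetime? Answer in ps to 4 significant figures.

τ₀ ≈ 7.633 ps

γ = 1/√(1 − 0.8365²) = 1.82493
Proper time: τ₀ = Δt/γ = 13.93/1.82493 = 7.633 ps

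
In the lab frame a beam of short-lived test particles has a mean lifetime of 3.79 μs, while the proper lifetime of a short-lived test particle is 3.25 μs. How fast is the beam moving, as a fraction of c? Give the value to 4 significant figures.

β ≈ 0.5145

γ = Δt/τ₀ = 3.79/3.25 = 1.16615
β = √(1 − 1/γ²) = √(1 − 1/1.16615²) = 0.5145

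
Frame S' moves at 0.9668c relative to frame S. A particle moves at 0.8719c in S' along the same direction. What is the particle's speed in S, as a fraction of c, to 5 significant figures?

Relativistic velocity addition: u = (u' + v)/(1 + u'v/c²)
= (0.8719 + 0.9668)/(1 + 0.8719×0.9668) = 1.8387/1.842953 = 0.99769

u ≈ 0.99769c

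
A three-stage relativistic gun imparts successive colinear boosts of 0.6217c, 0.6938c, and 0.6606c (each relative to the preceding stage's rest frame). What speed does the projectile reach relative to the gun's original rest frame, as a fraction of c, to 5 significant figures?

u ≈ 0.98291c

Compose boost 2: (0.6938 + 0.6217)/(1 + 0.6938×0.6217) = 1.3155/1.431335 = 0.9190718
Compose boost 3: (0.6606 + 0.9190718)/(1 + 0.6606×0.9190718) = 1.579672/1.607139 = 0.98291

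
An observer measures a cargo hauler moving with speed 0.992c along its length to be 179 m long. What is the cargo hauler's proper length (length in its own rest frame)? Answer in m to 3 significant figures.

L₀ ≈ 1420 m

γ = 1/√(1 − 0.992²) = 7.9216
L₀ = γL = 7.9216 × 179 = 1420 m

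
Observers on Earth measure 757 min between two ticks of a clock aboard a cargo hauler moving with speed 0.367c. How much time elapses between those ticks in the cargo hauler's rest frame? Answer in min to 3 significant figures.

τ₀ ≈ 704 min

γ = 1/√(1 − 0.367²) = 1.0750
Proper time: τ₀ = Δt/γ = 757/1.0750 = 704 min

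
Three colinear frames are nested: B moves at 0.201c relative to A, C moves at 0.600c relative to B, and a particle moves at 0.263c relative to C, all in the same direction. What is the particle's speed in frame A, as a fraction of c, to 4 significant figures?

Compose boost 2: (0.600 + 0.201)/(1 + 0.600×0.201) = 0.8010/1.12060 = 0.714796
Compose boost 3: (0.263 + 0.714796)/(1 + 0.263×0.714796) = 0.977796/1.18799 = 0.8231

u ≈ 0.8231c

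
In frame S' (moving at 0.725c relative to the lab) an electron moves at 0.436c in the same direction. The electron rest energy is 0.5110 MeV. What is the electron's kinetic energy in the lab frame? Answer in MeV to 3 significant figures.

u_lab = (0.436 + 0.725)/(1 + 0.436×0.725) = 0.882152
γ = 1/√(1 − 0.882152²) = 2.1233
K = (γ − 1)m₀c² = (2.1233 − 1) × 0.5110 = 1.1233 × 0.5110 = 0.574 MeV

K ≈ 0.574 MeV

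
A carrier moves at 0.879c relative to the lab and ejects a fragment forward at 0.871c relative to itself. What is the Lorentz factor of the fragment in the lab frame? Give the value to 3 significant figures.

u_lab = (0.871 + 0.879)/(1 + 0.871×0.879) = 1.750/1.76561 = 0.991159
γ = 1/√(1 − 0.991159²) = 7.54

γ ≈ 7.54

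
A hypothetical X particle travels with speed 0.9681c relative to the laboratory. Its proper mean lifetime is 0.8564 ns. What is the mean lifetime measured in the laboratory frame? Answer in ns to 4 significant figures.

Δt ≈ 3.418 ns

γ = 1/√(1 − 0.9681²) = 3.99099
Time dilation: Δt = γτ₀ = 3.99099 × 0.8564 ns = 3.418 ns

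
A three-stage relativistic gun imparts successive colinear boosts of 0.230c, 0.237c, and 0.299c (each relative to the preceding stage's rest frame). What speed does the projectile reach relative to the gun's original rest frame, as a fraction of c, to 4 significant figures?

Compose boost 2: (0.237 + 0.230)/(1 + 0.237×0.230) = 0.4670/1.05451 = 0.442860
Compose boost 3: (0.299 + 0.442860)/(1 + 0.299×0.442860) = 0.741860/1.13242 = 0.6551

u ≈ 0.6551c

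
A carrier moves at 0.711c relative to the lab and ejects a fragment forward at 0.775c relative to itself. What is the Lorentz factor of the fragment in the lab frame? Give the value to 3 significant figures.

γ ≈ 3.49

u_lab = (0.775 + 0.711)/(1 + 0.775×0.711) = 1.486/1.55103 = 0.958076
γ = 1/√(1 − 0.958076²) = 3.49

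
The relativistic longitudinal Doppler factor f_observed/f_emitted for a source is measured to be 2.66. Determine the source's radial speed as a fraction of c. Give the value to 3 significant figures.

β ≈ 0.752

f_obs/f_src = √((1+β)/(1−β)) = 2.66  ⇒  (1+β)/(1−β) = 7.0756
β = |1 − D²|/(1 + D²) = |1 − 7.0756|/(1 + 7.0756) = 0.752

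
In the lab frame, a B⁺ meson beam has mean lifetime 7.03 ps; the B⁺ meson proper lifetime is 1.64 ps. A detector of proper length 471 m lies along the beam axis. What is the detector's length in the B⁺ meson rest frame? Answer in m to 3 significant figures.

Time dilation ⇒ γ = Δt/τ₀ = 7.03/1.64 = 4.2866
Length contraction: L = L₀/γ = 471/4.2866 = 110 m

L ≈ 110 m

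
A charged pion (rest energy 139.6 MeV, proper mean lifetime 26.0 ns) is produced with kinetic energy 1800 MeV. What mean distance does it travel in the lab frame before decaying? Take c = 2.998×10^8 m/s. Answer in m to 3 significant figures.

d ≈ 108 m

γ = 1 + K/(m₀c²) = 1 + 1800/139.6 = 13.894
β = √(1 − 1/γ²) = 0.99741
Dilated lifetime: γτ₀ = 13.894 × 26.0 ns = 361.24 ns
d = βc·γτ₀ = 0.99741 × (2.998×10^8 m/s) × 3.6124×10^-7 s = 108 m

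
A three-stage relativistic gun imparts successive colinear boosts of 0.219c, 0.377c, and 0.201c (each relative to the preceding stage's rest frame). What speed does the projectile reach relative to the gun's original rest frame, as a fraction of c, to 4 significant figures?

Compose boost 2: (0.377 + 0.219)/(1 + 0.377×0.219) = 0.5960/1.08256 = 0.550545
Compose boost 3: (0.201 + 0.550545)/(1 + 0.201×0.550545) = 0.751545/1.11066 = 0.6767

u ≈ 0.6767c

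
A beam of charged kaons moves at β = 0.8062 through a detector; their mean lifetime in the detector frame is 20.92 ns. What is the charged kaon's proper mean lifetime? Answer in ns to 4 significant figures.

γ = 1/√(1 − 0.8062²) = 1.69021
Proper time: τ₀ = Δt/γ = 20.92/1.69021 = 12.38 ns

τ₀ ≈ 12.38 ns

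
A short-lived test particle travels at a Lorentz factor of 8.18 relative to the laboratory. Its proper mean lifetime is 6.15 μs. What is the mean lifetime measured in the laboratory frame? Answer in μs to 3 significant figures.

Δt ≈ 50.3 μs

γ = 8.18 (given)
Time dilation: Δt = γτ₀ = 8.18 × 6.15 μs = 50.3 μs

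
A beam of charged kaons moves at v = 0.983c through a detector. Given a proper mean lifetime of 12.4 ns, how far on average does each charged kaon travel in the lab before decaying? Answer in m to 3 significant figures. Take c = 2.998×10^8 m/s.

γ = 1/√(1 − 0.983²) = 5.4465
Dilated lifetime: Δt = γτ₀ = 5.4465 × 12.4 ns = 67.536 ns
d = vΔt = 0.983c × 67.536 ns = 2.9470×10^8 m/s × 6.7536×10^-8 s = 19.9 m

d ≈ 19.9 m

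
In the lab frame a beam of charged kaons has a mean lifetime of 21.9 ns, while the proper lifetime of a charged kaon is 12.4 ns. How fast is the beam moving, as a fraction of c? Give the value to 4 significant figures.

β ≈ 0.8243

γ = Δt/τ₀ = 21.9/12.4 = 1.76613
β = √(1 − 1/γ²) = √(1 − 1/1.76613²) = 0.8243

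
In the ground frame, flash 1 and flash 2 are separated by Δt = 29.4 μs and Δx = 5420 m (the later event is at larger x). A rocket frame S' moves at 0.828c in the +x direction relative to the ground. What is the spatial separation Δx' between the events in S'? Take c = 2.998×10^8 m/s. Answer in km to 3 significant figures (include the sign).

γ = 1/√(1 − 0.828²) = 1.7834
Δx' = γ(Δx − vΔt) = 1.7834 × (5420 m − 0.828×(2.998×10^8 m/s)×29.4×10^-6 s)
= 1.7834 × (-1878.1 m) = -3.35 km

Δx' ≈ -3.35 km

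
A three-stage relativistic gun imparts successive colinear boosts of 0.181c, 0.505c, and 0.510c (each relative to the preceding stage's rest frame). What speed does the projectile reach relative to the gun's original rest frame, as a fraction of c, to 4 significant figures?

u ≈ 0.8622c

Compose boost 2: (0.505 + 0.181)/(1 + 0.505×0.181) = 0.6860/1.09140 = 0.628548
Compose boost 3: (0.510 + 0.628548)/(1 + 0.510×0.628548) = 1.13855/1.32056 = 0.8622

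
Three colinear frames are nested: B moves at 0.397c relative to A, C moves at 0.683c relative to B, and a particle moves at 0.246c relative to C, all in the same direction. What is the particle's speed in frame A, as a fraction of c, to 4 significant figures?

Compose boost 2: (0.683 + 0.397)/(1 + 0.683×0.397) = 1.080/1.27115 = 0.849624
Compose boost 3: (0.246 + 0.849624)/(1 + 0.246×0.849624) = 1.09562/1.20901 = 0.9062

u ≈ 0.9062c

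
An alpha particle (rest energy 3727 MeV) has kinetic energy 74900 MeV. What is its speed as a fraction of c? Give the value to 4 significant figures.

γ = 1 + K/(m₀c²) = 1 + 74900/3727 = 21.0966
β = √(1 − 1/γ²) = 0.9989

β ≈ 0.9989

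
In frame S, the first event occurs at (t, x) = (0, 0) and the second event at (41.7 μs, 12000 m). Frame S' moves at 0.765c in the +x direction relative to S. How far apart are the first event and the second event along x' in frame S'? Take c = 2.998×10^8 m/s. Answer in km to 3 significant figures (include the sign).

γ = 1/√(1 − 0.765²) = 1.5527
Δx' = γ(Δx − vΔt) = 1.5527 × (12000 m − 0.765×(2.998×10^8 m/s)×41.7×10^-6 s)
= 1.5527 × (2436.2 m) = 3.78 km

Δx' ≈ 3.78 km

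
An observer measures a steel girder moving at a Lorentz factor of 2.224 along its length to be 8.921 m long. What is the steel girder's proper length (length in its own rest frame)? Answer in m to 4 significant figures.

γ = 2.224 (given)
L₀ = γL = 2.224 × 8.921 = 19.84 m

L₀ ≈ 19.84 m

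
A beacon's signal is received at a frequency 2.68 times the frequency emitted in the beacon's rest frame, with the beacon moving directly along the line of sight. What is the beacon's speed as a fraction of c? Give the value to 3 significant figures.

β ≈ 0.756

f_obs/f_src = √((1+β)/(1−β)) = 2.68  ⇒  (1+β)/(1−β) = 7.1824
β = |1 − D²|/(1 + D²) = |1 − 7.1824|/(1 + 7.1824) = 0.756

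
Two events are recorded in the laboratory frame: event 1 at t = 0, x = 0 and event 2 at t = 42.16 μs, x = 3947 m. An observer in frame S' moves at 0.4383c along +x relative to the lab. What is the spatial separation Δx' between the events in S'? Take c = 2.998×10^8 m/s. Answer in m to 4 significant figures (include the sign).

γ = 1/√(1 − 0.4383²) = 1.11256
Δx' = γ(Δx − vΔt) = 1.11256 × (3947 m − 0.4383×(2.998×10^8 m/s)×42.16×10^-6 s)
= 1.11256 × (-1592.92 m) = -1772 m

Δx' ≈ -1772 m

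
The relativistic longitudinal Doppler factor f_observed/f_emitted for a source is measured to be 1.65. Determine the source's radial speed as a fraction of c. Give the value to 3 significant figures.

f_obs/f_src = √((1+β)/(1−β)) = 1.65  ⇒  (1+β)/(1−β) = 2.7225
β = |1 − D²|/(1 + D²) = |1 − 2.7225|/(1 + 2.7225) = 0.463

β ≈ 0.463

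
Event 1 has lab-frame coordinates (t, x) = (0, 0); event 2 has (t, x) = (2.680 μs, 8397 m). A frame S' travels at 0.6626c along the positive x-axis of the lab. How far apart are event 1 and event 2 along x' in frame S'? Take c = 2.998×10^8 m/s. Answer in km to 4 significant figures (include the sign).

γ = 1/√(1 − 0.6626²) = 1.33516
Δx' = γ(Δx − vΔt) = 1.33516 × (8397 m − 0.6626×(2.998×10^8 m/s)×2.680×10^-6 s)
= 1.33516 × (7864.62 m) = 10.50 km

Δx' ≈ 10.50 km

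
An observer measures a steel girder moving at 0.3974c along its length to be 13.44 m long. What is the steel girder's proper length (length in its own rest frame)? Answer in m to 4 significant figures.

L₀ ≈ 14.65 m

γ = 1/√(1 − 0.3974²) = 1.08975
L₀ = γL = 1.08975 × 13.44 = 14.65 m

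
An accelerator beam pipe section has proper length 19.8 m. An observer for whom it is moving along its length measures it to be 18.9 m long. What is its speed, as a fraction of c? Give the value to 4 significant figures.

γ = L₀/L = 19.8/18.9 = 1.04762
β = √(1 − 1/γ²) = 0.2981

β ≈ 0.2981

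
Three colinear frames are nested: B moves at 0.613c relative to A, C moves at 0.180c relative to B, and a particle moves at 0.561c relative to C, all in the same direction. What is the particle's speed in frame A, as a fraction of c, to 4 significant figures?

Compose boost 2: (0.180 + 0.613)/(1 + 0.180×0.613) = 0.7930/1.11034 = 0.714196
Compose boost 3: (0.561 + 0.714196)/(1 + 0.561×0.714196) = 1.27520/1.40066 = 0.9104

u ≈ 0.9104c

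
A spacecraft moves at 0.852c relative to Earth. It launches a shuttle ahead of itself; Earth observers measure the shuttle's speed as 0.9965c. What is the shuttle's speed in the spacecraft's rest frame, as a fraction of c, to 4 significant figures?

u' ≈ 0.9571c

Inverse velocity addition: u' = (u − v)/(1 − uv/c²)
= (0.9965 − 0.852)/(1 − 0.9965×0.852) = 0.1445/0.150982 = 0.9571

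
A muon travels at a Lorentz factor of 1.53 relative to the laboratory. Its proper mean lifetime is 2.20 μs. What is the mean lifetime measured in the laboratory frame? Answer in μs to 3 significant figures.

Δt ≈ 3.37 μs

γ = 1.53 (given)
Time dilation: Δt = γτ₀ = 1.53 × 2.20 μs = 3.37 μs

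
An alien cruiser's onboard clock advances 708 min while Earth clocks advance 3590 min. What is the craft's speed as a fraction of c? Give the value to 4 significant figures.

β ≈ 0.9804

γ = Δt/τ₀ = 3590/708 = 5.07062
β = √(1 − 1/γ²) = √(1 − 1/5.07062²) = 0.9804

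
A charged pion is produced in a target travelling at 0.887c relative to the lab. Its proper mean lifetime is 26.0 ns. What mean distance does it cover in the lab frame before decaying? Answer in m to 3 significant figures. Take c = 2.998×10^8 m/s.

γ = 1/√(1 − 0.887²) = 2.1656
Dilated lifetime: Δt = γτ₀ = 2.1656 × 26.0 ns = 56.305 ns
d = vΔt = 0.887c × 56.305 ns = 2.6592×10^8 m/s × 5.6305×10^-8 s = 15.0 m

d ≈ 15.0 m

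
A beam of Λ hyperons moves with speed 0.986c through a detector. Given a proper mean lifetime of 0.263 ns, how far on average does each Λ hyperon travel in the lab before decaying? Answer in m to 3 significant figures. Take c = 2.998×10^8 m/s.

d ≈ 0.466 m

γ = 1/√(1 − 0.986²) = 5.9972
Dilated lifetime: Δt = γτ₀ = 5.9972 × 0.263 ns = 1.5773 ns
d = vΔt = 0.986c × 1.5773 ns = 2.9560×10^8 m/s × 1.5773×10^-9 s = 0.466 m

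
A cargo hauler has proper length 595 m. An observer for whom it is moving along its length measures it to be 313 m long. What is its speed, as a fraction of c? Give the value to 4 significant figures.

β ≈ 0.8505

γ = L₀/L = 595/313 = 1.90096
β = √(1 − 1/γ²) = 0.8505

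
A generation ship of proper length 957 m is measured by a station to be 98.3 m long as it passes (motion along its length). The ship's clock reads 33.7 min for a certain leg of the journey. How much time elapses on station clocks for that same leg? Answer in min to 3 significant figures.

Length contraction ⇒ γ = L₀/L = 957/98.3 = 9.7355
Time dilation: Δt = γτ₀ = 9.7355 × 33.7 min = 328 min

Δt ≈ 328 min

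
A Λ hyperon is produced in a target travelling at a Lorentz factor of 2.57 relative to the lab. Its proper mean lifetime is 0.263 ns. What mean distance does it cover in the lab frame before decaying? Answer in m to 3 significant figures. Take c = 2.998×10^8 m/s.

d ≈ 0.187 m

β = √(1 − 1/γ²) = √(1 − 1/2.57²) = 0.92119
Dilated lifetime: Δt = γτ₀ = 2.57 × 0.263 ns = 0.67591 ns
d = vΔt = 0.92119c × 0.67591 ns = 2.7617×10^8 m/s × 6.7591×10^-10 s = 0.187 m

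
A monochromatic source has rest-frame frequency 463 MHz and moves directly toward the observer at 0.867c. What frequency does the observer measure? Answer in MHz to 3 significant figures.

f_obs ≈ 1730 MHz

Relativistic Doppler: f_obs = f_src √((1+β)/(1−β))
= 463 × √(1.8670/0.13300) = 463 × 3.7467 = 1730 MHz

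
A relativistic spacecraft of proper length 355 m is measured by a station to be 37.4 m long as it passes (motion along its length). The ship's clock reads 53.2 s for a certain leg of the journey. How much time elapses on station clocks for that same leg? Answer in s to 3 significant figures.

Length contraction ⇒ γ = L₀/L = 355/37.4 = 9.4920
Time dilation: Δt = γτ₀ = 9.4920 × 53.2 s = 505 s

Δt ≈ 505 s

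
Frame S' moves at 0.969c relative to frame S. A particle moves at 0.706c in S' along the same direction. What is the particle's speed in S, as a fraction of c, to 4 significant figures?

u ≈ 0.9946c

Relativistic velocity addition: u = (u' + v)/(1 + u'v/c²)
= (0.706 + 0.969)/(1 + 0.706×0.969) = 1.675/1.68411 = 0.9946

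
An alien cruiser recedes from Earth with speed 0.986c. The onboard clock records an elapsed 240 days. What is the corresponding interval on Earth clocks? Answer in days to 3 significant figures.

γ = 1/√(1 − 0.986²) = 5.9972
Time dilation: Δt = γτ₀ = 5.9972 × 240 days = 1440 days

Δt ≈ 1440 days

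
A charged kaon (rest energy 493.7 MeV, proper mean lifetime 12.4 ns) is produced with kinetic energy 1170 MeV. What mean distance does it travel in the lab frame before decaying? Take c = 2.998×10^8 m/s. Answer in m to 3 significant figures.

d ≈ 12.0 m

γ = 1 + K/(m₀c²) = 1 + 1170/493.7 = 3.3699
β = √(1 − 1/γ²) = 0.95496
Dilated lifetime: γτ₀ = 3.3699 × 12.4 ns = 41.786 ns
d = βc·γτ₀ = 0.95496 × (2.998×10^8 m/s) × 4.1786×10^-8 s = 12.0 m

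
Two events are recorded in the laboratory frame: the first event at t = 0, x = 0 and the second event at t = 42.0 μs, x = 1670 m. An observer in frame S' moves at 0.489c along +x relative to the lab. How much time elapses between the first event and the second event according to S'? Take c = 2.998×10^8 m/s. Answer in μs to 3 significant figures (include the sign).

γ = 1/√(1 − 0.489²) = 1.1464
Δt' = γ(Δt − vΔx/c²) = 1.1464 × (42.0 μs − 0.489×1670 m / (2.998×10^8 m/s))
= 1.1464 × (39.276 μs) = 45.0 μs

Δt' ≈ 45.0 μs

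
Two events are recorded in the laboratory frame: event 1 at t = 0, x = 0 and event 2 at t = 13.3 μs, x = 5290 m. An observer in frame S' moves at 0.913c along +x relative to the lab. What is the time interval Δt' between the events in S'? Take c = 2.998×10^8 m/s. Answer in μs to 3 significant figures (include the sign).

Δt' ≈ -6.89 μs

γ = 1/√(1 − 0.913²) = 2.4512
Δt' = γ(Δt − vΔx/c²) = 2.4512 × (13.3 μs − 0.913×5290 m / (2.998×10^8 m/s))
= 2.4512 × (-2.8100 μs) = -6.89 μs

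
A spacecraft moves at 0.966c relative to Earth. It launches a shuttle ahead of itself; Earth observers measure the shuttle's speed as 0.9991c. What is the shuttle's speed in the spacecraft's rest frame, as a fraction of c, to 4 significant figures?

u' ≈ 0.9493c

Inverse velocity addition: u' = (u − v)/(1 − uv/c²)
= (0.9991 − 0.966)/(1 − 0.9991×0.966) = 0.03310/0.0348694 = 0.9493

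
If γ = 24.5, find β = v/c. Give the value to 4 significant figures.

β = √(1 − 1/γ²) = √(1 − 1/24.5²) = √(0.998334) = 0.9992

β ≈ 0.9992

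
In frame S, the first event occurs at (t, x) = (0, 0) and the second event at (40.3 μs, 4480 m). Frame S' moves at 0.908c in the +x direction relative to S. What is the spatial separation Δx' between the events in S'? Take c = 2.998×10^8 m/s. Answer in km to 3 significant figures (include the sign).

Δx' ≈ -15.5 km

γ = 1/√(1 − 0.908²) = 2.3868
Δx' = γ(Δx − vΔt) = 2.3868 × (4480 m − 0.908×(2.998×10^8 m/s)×40.3×10^-6 s)
= 2.3868 × (-6490.4 m) = -15.5 km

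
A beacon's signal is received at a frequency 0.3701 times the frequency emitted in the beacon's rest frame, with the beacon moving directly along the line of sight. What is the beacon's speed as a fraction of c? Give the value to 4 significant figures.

f_obs/f_src = √((1−β)/(1+β)) = 0.3701  ⇒  (1−β)/(1+β) = 0.136974
β = |1 − D²|/(1 + D²) = |1 − 0.136974|/(1 + 0.136974) = 0.7591

β ≈ 0.7591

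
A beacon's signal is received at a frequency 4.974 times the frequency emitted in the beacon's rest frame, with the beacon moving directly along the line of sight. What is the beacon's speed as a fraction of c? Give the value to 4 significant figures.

β ≈ 0.9223

f_obs/f_src = √((1+β)/(1−β)) = 4.974  ⇒  (1+β)/(1−β) = 24.7407
β = |1 − D²|/(1 + D²) = |1 − 24.7407|/(1 + 24.7407) = 0.9223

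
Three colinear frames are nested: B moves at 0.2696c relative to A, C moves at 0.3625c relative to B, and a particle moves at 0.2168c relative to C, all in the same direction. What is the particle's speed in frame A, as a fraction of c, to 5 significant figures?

u ≈ 0.70466c

Compose boost 2: (0.3625 + 0.2696)/(1 + 0.3625×0.2696) = 0.63210/1.097730 = 0.5758247
Compose boost 3: (0.2168 + 0.5758247)/(1 + 0.2168×0.5758247) = 0.7926247/1.124839 = 0.70466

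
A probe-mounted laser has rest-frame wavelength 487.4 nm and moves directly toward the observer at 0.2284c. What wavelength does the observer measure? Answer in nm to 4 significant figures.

λ_obs ≈ 386.3 nm

Relativistic Doppler: λ_obs = λ_src √((1−β)/(1+β))
= 487.4 × √(0.771600/1.22840) = 487.4 × 0.792549 = 386.3 nm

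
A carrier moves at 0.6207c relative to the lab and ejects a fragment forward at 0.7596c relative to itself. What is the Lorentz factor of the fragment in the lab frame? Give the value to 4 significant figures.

γ ≈ 2.886

u_lab = (0.7596 + 0.6207)/(1 + 0.7596×0.6207) = 1.3803/1.471484 = 0.9380328
γ = 1/√(1 − 0.9380328²) = 2.886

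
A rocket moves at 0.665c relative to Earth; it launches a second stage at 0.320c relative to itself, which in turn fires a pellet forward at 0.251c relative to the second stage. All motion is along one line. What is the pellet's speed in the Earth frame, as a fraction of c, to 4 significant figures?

Compose boost 2: (0.320 + 0.665)/(1 + 0.320×0.665) = 0.9850/1.21280 = 0.812170
Compose boost 3: (0.251 + 0.812170)/(1 + 0.251×0.812170) = 1.06317/1.20385 = 0.8831

u ≈ 0.8831c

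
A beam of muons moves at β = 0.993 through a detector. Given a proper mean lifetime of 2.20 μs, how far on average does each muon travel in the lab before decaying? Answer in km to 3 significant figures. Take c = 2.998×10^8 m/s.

d ≈ 5.54 km

γ = 1/√(1 − 0.993²) = 8.4664
Dilated lifetime: Δt = γτ₀ = 8.4664 × 2.20 μs = 18.626 μs
d = vΔt = 0.993c × 18.626 μs = 2.9770×10^8 m/s × 1.8626×10^-5 s = 5.54 km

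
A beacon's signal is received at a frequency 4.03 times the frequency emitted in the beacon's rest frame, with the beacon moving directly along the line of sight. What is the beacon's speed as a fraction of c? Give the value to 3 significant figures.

β ≈ 0.884

f_obs/f_src = √((1+β)/(1−β)) = 4.03  ⇒  (1+β)/(1−β) = 16.241
β = |1 − D²|/(1 + D²) = |1 − 16.241|/(1 + 16.241) = 0.884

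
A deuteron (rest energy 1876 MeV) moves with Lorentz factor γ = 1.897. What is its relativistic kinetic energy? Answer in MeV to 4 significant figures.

K ≈ 1683 MeV

γ = 1.897 (given)
K = (γ − 1)m₀c² = (1.897 − 1) × 1876 MeV = 0.897000 × 1876 MeV = 1683 MeV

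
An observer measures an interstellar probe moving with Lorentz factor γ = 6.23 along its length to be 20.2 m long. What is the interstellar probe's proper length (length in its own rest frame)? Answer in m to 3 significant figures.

γ = 6.23 (given)
L₀ = γL = 6.23 × 20.2 = 126 m

L₀ ≈ 126 m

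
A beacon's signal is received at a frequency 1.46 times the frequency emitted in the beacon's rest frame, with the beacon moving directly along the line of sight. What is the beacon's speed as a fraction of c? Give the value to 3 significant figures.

β ≈ 0.361

f_obs/f_src = √((1+β)/(1−β)) = 1.46  ⇒  (1+β)/(1−β) = 2.1316
β = |1 − D²|/(1 + D²) = |1 − 2.1316|/(1 + 2.1316) = 0.361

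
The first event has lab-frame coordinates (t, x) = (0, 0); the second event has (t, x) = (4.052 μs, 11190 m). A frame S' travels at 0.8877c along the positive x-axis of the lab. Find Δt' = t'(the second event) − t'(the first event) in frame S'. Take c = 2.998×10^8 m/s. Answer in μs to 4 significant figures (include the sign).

Δt' ≈ -63.16 μs

γ = 1/√(1 − 0.8877²) = 2.17192
Δt' = γ(Δt − vΔx/c²) = 2.17192 × (4.052 μs − 0.8877×11190 m / (2.998×10^8 m/s))
= 2.17192 × (-29.0813 μs) = -63.16 μs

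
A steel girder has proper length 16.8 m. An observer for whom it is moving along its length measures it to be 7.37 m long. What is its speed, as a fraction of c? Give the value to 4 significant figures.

β ≈ 0.8986

γ = L₀/L = 16.8/7.37 = 2.27951
β = √(1 − 1/γ²) = 0.8986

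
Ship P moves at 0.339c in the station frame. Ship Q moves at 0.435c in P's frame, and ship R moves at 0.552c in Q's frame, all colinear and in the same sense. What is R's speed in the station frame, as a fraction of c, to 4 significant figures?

Compose boost 2: (0.435 + 0.339)/(1 + 0.435×0.339) = 0.7740/1.14746 = 0.674530
Compose boost 3: (0.552 + 0.674530)/(1 + 0.552×0.674530) = 1.22653/1.37234 = 0.8938

u ≈ 0.8938c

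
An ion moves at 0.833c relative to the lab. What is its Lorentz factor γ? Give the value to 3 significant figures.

γ ≈ 1.81

γ = 1/√(1 − β²) = 1/√(1 − 0.833²) = 1/√(0.30611) = 1.81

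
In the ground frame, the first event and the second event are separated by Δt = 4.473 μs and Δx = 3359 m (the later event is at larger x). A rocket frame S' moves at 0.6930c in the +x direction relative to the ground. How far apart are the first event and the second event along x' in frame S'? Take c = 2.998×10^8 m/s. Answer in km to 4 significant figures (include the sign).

Δx' ≈ 3.370 km

γ = 1/√(1 − 0.6930²) = 1.38708
Δx' = γ(Δx − vΔt) = 1.38708 × (3359 m − 0.6930×(2.998×10^8 m/s)×4.473×10^-6 s)
= 1.38708 × (2429.68 m) = 3.370 km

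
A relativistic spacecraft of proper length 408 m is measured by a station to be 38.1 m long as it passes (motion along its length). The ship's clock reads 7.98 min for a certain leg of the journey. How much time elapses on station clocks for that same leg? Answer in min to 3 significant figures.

Δt ≈ 85.5 min

Length contraction ⇒ γ = L₀/L = 408/38.1 = 10.709
Time dilation: Δt = γτ₀ = 10.709 × 7.98 min = 85.5 min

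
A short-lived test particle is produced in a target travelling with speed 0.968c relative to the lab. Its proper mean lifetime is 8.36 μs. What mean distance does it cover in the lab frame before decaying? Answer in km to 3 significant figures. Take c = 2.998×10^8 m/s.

γ = 1/√(1 − 0.968²) = 3.9849
Dilated lifetime: Δt = γτ₀ = 3.9849 × 8.36 μs = 33.313 μs
d = vΔt = 0.968c × 33.313 μs = 2.9021×10^8 m/s × 3.3313×10^-5 s = 9.67 km

d ≈ 9.67 km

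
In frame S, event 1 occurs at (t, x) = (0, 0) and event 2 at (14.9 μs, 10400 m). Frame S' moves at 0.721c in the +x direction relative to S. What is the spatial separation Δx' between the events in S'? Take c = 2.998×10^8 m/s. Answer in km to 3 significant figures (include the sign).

γ = 1/√(1 − 0.721²) = 1.4431
Δx' = γ(Δx − vΔt) = 1.4431 × (10400 m − 0.721×(2.998×10^8 m/s)×14.9×10^-6 s)
= 1.4431 × (7179.3 m) = 10.4 km

Δx' ≈ 10.4 km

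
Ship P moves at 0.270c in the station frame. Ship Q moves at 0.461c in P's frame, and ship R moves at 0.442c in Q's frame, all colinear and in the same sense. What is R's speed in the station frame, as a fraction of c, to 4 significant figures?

Compose boost 2: (0.461 + 0.270)/(1 + 0.461×0.270) = 0.7310/1.12447 = 0.650084
Compose boost 3: (0.442 + 0.650084)/(1 + 0.442×0.650084) = 1.09208/1.28734 = 0.8483

u ≈ 0.8483c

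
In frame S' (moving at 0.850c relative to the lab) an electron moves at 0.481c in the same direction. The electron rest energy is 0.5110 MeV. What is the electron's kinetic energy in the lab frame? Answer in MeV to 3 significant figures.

u_lab = (0.481 + 0.850)/(1 + 0.481×0.850) = 0.944742
γ = 1/√(1 − 0.944742²) = 3.0505
K = (γ − 1)m₀c² = (3.0505 − 1) × 0.5110 = 2.0505 × 0.5110 = 1.05 MeV

K ≈ 1.05 MeV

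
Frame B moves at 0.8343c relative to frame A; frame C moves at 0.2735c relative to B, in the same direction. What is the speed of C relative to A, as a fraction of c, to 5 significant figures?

u ≈ 0.90198c

Compose boost 2: (0.2735 + 0.8343)/(1 + 0.2735×0.8343) = 1.1078/1.228181 = 0.90198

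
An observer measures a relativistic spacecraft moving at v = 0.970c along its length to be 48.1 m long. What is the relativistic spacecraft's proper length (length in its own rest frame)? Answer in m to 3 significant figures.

γ = 1/√(1 − 0.970²) = 4.1135
L₀ = γL = 4.1135 × 48.1 = 198 m

L₀ ≈ 198 m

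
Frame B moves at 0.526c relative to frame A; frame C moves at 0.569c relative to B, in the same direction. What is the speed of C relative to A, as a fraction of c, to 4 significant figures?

Compose boost 2: (0.569 + 0.526)/(1 + 0.569×0.526) = 1.095/1.29929 = 0.8428

u ≈ 0.8428c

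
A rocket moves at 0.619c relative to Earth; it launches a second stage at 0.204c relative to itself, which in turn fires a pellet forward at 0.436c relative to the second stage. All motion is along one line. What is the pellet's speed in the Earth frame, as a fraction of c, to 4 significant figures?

u ≈ 0.8848c

Compose boost 2: (0.204 + 0.619)/(1 + 0.204×0.619) = 0.8230/1.12628 = 0.730727
Compose boost 3: (0.436 + 0.730727)/(1 + 0.436×0.730727) = 1.16673/1.31860 = 0.8848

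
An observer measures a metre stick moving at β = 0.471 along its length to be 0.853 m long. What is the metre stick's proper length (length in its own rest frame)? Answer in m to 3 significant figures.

L₀ ≈ 0.967 m

γ = 1/√(1 − 0.471²) = 1.1336
L₀ = γL = 1.1336 × 0.853 = 0.967 m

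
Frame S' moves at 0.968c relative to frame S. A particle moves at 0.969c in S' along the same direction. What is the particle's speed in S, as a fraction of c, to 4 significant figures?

Relativistic velocity addition: u = (u' + v)/(1 + u'v/c²)
= (0.969 + 0.968)/(1 + 0.969×0.968) = 1.937/1.93799 = 0.9995

u ≈ 0.9995c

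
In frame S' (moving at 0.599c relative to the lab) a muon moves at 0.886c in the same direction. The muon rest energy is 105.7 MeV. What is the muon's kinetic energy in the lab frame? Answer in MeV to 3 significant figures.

K ≈ 330 MeV

u_lab = (0.886 + 0.599)/(1 + 0.886×0.599) = 0.970136
γ = 1/√(1 − 0.970136²) = 4.1226
K = (γ − 1)m₀c² = (4.1226 − 1) × 105.7 = 3.1226 × 105.7 = 330 MeV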